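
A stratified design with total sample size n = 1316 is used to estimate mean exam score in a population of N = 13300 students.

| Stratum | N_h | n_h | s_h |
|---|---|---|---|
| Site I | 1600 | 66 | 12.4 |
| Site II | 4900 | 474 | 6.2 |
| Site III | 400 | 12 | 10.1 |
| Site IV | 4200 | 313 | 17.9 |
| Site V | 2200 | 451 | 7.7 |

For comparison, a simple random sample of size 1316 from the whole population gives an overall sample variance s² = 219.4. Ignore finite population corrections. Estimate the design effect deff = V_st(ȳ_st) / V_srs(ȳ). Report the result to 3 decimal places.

deff ≈ 0.948

V̂(ȳ_st) = Σ W_h² s_h²/n_h, with W_h = N_h/N and N = 13300:
  stratum Site I: (1600/13300)²·12.4²/66 = 0.033716
  stratum Site II: (4900/13300)²·6.2²/474 = 0.0110076
  stratum Site III: (400/13300)²·10.1²/12 = 0.00768915
  stratum Site IV: (4200/13300)²·17.9²/313 = 0.102084
  stratum Site V: (2200/13300)²·7.7²/451 = 0.00359705
V_st = 0.158094
V_srs = s²/n = 219.4/1316 = 0.166717
deff = V_st / V_srs = 0.158094/0.166717 = 0.9483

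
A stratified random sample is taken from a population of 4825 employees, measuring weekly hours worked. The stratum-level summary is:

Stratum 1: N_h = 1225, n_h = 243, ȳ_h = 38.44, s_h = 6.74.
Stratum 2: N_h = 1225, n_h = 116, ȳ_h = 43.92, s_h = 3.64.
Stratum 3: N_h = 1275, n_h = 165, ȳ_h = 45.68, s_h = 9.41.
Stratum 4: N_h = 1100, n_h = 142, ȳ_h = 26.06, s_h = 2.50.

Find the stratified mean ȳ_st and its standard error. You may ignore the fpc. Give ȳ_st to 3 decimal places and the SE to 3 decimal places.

ȳ_st ≈ 38.922, SE ≈ 0.243

ȳ_st = Σ W_h ȳ_h = (1225·38.44 + 1225·43.92 + 1275·45.68 + 1100·26.06)/4825 = 38.92207
V̂(ȳ_st) = Σ W_h² s_h²/n_h, with W_h = N_h/N and N = 4825:
  stratum 1: (1225/4825)²·6.74²/243 = 0.0120501
  stratum 2: (1225/4825)²·3.64²/116 = 0.00736245
  stratum 3: (1275/4825)²·9.41²/165 = 0.0374732
  stratum 4: (1100/4825)²·2.50²/142 = 0.00228761
V̂(ȳ_st) = 0.0591734
SE(ȳ_st) = √0.0591734 = 0.243256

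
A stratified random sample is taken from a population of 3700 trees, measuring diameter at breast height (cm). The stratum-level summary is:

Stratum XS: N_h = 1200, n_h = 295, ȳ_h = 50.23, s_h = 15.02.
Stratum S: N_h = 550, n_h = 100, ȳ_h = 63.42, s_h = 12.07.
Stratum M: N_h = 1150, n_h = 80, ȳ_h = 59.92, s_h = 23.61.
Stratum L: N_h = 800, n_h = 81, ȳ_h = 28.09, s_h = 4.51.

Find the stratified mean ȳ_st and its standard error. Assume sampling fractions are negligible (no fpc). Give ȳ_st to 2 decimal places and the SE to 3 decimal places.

ȳ_st ≈ 50.42, SE ≈ 0.893

ȳ_st = Σ W_h ȳ_h = (1200·50.23 + 550·63.42 + 1150·59.92 + 800·28.09)/3700 = 50.41541
V̂(ȳ_st) = Σ W_h² s_h²/n_h, with W_h = N_h/N and N = 3700:
  stratum XS: (1200/3700)²·15.02²/295 = 0.0804409
  stratum S: (550/3700)²·12.07²/100 = 0.0321911
  stratum M: (1150/3700)²·23.61²/80 = 0.673123
  stratum L: (800/3700)²·4.51²/81 = 0.0117394
V̂(ȳ_st) = 0.797494
SE(ȳ_st) = √0.797494 = 0.893025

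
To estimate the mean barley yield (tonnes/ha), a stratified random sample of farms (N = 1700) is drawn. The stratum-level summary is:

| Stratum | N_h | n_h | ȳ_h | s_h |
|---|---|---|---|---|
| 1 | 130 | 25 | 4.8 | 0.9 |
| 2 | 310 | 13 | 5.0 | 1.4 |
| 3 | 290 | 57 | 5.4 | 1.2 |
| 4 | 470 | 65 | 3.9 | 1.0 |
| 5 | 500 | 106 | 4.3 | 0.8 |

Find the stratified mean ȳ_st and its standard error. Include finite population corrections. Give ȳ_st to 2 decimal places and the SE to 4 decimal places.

ȳ_st = Σ W_h ȳ_h = (130·4.8 + 310·5.0 + 290·5.4 + 470·3.9 + 500·4.3)/1700 = 4.54294
V̂(ȳ_st) = Σ W_h² (1 − n_h/N_h) s_h²/n_h, with W_h = N_h/N and N = 1700:
  stratum 1: (130/1700)²·(1 − 25/130)·0.9²/25 = 0.000153031
  stratum 2: (310/1700)²·(1 − 13/310)·1.4²/13 = 0.00480323
  stratum 3: (290/1700)²·(1 − 57/290)·1.2²/57 = 0.000590668
  stratum 4: (470/1700)²·(1 − 65/470)·1.0²/65 = 0.00101331
  stratum 5: (500/1700)²·(1 − 106/500)·0.8²/106 = 0.000411569
V̂(ȳ_st) = 0.0069718
SE(ȳ_st) = √0.0069718 = 0.0834973

ȳ_st ≈ 4.54, SE ≈ 0.0835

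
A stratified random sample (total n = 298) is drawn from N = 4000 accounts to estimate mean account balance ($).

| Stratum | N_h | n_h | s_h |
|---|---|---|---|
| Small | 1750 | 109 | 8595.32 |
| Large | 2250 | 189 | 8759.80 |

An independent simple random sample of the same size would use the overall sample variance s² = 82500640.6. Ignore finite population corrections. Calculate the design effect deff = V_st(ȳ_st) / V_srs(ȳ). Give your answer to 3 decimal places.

V̂(ȳ_st) = Σ W_h² s_h²/n_h, with W_h = N_h/N and N = 4000:
  stratum Small: (1750/4000)²·8595.32²/109 = 129734
  stratum Large: (2250/4000)²·8759.80²/189 = 128461
V_st = 258195
V_srs = s²/n = 82500640.6/298 = 276848
deff = V_st / V_srs = 258195/276848 = 0.9326

deff ≈ 0.933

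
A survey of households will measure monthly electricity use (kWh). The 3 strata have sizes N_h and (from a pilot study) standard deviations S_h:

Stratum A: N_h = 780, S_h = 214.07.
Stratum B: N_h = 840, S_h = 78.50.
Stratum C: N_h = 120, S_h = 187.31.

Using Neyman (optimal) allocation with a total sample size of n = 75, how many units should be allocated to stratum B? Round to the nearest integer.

19

Neyman allocation: n_h = n · N_h S_h / Σ N_i S_i, with n = 75.
  stratum A: N_h·S_h = 780·214.07 = 166974.60
  stratum B: N_h·S_h = 840·78.50 = 65940.00
  stratum C: N_h·S_h = 120·187.31 = 22477.20
Σ N_h S_h = 255391.80
n for stratum B = 75·65940.00/255391.80 = 19.364 → 19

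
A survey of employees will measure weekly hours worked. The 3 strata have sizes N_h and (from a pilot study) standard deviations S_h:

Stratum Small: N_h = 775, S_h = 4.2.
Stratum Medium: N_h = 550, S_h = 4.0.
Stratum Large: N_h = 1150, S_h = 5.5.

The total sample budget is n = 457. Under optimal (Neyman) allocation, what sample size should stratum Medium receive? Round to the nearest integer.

Neyman allocation: n_h = n · N_h S_h / Σ N_i S_i, with n = 457.
  stratum Small: N_h·S_h = 775·4.2 = 3255.00
  stratum Medium: N_h·S_h = 550·4.0 = 2200.00
  stratum Large: N_h·S_h = 1150·5.5 = 6325.00
Σ N_h S_h = 11780.00
n for stratum Medium = 457·2200.00/11780.00 = 85.348 → 85

85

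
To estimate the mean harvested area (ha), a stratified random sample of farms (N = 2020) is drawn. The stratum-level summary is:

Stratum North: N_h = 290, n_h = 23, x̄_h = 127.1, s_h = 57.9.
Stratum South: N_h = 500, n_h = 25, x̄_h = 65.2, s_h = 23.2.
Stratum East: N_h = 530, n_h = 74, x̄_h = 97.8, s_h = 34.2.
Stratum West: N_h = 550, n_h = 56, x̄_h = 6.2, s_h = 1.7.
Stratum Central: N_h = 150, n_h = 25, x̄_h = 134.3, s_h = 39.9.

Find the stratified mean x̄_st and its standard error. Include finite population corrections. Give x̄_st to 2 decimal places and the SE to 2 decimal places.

x̄_st ≈ 71.71, SE ≈ 2.29

x̄_st = Σ W_h x̄_h = (290·127.1 + 500·65.2 + 530·97.8 + 550·6.2 + 150·134.3)/2020 = 71.70693
V̂(x̄_st) = Σ W_h² (1 − n_h/N_h) s_h²/n_h, with W_h = N_h/N and N = 2020:
  stratum North: (290/2020)²·(1 − 23/290)·57.9²/23 = 2.7659
  stratum South: (500/2020)²·(1 − 25/500)·23.2²/25 = 1.25313
  stratum East: (530/2020)²·(1 − 74/530)·34.2²/74 = 0.936178
  stratum West: (550/2020)²·(1 − 56/550)·1.7²/56 = 0.00343634
  stratum Central: (150/2020)²·(1 − 25/150)·39.9²/25 = 0.29262
V̂(x̄_st) = 5.25126
SE(x̄_st) = √5.25126 = 2.29156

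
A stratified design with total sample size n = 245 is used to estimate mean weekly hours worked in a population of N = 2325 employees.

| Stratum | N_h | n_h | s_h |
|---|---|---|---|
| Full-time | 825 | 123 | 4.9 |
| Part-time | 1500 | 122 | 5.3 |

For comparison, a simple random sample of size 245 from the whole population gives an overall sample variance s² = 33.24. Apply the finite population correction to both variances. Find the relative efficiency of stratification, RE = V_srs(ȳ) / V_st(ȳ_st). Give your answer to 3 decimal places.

RE ≈ 1.114

V̂(ȳ_st) = Σ W_h² (1 − n_h/N_h) s_h²/n_h, with W_h = N_h/N and N = 2325:
  stratum Full-time: (825/2325)²·(1 − 123/825)·4.9²/123 = 0.0209138
  stratum Part-time: (1500/2325)²·(1 − 122/1500)·5.3²/122 = 0.0880413
V_st = 0.108955
V_srs = (1 − 245/2325)·33.24/245 = 0.121377
Relative efficiency = V_srs / V_st = 0.121377/0.108955 = 1.1140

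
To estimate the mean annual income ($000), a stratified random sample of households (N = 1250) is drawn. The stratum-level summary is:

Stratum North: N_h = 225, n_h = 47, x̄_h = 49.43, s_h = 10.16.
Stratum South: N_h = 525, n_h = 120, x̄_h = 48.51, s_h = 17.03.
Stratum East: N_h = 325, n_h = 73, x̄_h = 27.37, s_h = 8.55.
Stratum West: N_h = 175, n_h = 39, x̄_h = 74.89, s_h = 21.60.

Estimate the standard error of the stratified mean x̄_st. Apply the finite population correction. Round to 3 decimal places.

SE(x̄_st) ≈ 0.787

V̂(x̄_st) = Σ W_h² (1 − n_h/N_h) s_h²/n_h, with W_h = N_h/N and N = 1250:
  stratum North: (225/1250)²·(1 − 47/225)·10.16²/47 = 0.0562953
  stratum South: (525/1250)²·(1 − 120/525)·17.03²/120 = 0.328884
  stratum East: (325/1250)²·(1 − 73/325)·8.55²/73 = 0.0524896
  stratum West: (175/1250)²·(1 − 39/175)·21.60²/39 = 0.182222
V̂(x̄_st) = 0.61989
SE(x̄_st) = √0.61989 = 0.787331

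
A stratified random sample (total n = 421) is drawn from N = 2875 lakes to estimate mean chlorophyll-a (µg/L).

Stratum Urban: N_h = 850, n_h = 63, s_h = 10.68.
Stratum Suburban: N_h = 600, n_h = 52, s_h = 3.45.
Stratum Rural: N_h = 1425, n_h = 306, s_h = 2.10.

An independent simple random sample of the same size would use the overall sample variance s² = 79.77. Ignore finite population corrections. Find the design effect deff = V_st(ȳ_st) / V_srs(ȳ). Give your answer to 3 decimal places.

V̂(ȳ_st) = Σ W_h² s_h²/n_h, with W_h = N_h/N and N = 2875:
  stratum Urban: (850/2875)²·10.68²/63 = 0.158257
  stratum Suburban: (600/2875)²·3.45²/52 = 0.00996923
  stratum Rural: (1425/2875)²·2.10²/306 = 0.00354055
V_st = 0.171767
V_srs = s²/n = 79.77/421 = 0.189477
deff = V_st / V_srs = 0.171767/0.189477 = 0.9065

deff ≈ 0.907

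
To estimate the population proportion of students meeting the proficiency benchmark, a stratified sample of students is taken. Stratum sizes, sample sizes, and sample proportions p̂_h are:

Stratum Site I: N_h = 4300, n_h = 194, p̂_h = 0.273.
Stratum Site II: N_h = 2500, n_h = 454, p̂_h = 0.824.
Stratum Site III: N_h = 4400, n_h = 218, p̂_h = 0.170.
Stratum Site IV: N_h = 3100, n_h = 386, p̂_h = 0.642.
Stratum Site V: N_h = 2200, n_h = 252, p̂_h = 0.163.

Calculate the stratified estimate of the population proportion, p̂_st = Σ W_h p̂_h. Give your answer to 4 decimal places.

N = 16500; stratum weights W_h = N_h/N.
p̂_st = Σ W_h p̂_h = (4300·0.273 + 2500·0.824 + 4400·0.170 + 3100·0.642 + 2200·0.163)/16500 = 0.38368

p̂_st ≈ 0.3837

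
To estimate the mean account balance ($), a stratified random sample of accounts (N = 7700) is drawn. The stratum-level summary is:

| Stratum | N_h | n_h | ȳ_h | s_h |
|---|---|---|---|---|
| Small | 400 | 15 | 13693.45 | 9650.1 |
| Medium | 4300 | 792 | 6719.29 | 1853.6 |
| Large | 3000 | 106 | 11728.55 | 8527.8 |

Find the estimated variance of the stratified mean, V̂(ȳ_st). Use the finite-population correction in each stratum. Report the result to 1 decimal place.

V̂(ȳ_st) ≈ 117692.2

V̂(ȳ_st) = Σ W_h² (1 − n_h/N_h) s_h²/n_h, with W_h = N_h/N and N = 7700:
  stratum Small: (400/7700)²·(1 − 15/400)·9650.1²/15 = 16125.4
  stratum Medium: (4300/7700)²·(1 − 792/4300)·1853.6²/792 = 1103.71
  stratum Large: (3000/7700)²·(1 − 106/3000)·8527.8²/106 = 100463
V̂(ȳ_st) = 117692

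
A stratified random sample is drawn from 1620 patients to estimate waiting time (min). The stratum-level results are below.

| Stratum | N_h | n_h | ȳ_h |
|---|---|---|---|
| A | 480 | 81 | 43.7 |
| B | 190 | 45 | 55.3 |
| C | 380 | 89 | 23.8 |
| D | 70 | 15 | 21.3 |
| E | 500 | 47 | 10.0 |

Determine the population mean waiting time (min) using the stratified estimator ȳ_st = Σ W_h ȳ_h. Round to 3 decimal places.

ȳ_st ≈ 29.023

N = Σ N_h = 1620. Stratum weights W_h = N_h/N.
ȳ_st = (480·43.7 + 190·55.3 + 380·23.8 + 70·21.3 + 500·10.0) / 1620 = 29.02346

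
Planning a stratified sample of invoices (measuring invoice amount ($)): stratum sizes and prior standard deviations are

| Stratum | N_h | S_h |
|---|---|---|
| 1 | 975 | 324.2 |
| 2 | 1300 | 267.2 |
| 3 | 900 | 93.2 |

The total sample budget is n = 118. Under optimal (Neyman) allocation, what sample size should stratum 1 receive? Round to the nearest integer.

50

Neyman allocation: n_h = n · N_h S_h / Σ N_i S_i, with n = 118.
  stratum 1: N_h·S_h = 975·324.2 = 316095.00
  stratum 2: N_h·S_h = 1300·267.2 = 347360.00
  stratum 3: N_h·S_h = 900·93.2 = 83880.00
Σ N_h S_h = 747335.00
n for stratum 1 = 118·316095.00/747335.00 = 49.910 → 50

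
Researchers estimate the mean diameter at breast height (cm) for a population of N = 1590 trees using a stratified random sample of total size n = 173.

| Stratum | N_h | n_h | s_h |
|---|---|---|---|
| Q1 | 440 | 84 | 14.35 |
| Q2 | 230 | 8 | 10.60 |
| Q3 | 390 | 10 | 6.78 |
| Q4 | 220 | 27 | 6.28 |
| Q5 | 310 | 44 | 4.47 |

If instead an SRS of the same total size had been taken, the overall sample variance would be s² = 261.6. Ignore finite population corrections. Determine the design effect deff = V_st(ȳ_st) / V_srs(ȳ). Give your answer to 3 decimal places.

V̂(ȳ_st) = Σ W_h² s_h²/n_h, with W_h = N_h/N and N = 1590:
  stratum Q1: (440/1590)²·14.35²/84 = 0.187731
  stratum Q2: (230/1590)²·10.60²/8 = 0.293889
  stratum Q3: (390/1590)²·6.78²/10 = 0.276563
  stratum Q4: (220/1590)²·6.28²/27 = 0.0279645
  stratum Q5: (310/1590)²·4.47²/44 = 0.017262
V_st = 0.803409
V_srs = s²/n = 261.6/173 = 1.51214
deff = V_st / V_srs = 0.803409/1.51214 = 0.5313

deff ≈ 0.531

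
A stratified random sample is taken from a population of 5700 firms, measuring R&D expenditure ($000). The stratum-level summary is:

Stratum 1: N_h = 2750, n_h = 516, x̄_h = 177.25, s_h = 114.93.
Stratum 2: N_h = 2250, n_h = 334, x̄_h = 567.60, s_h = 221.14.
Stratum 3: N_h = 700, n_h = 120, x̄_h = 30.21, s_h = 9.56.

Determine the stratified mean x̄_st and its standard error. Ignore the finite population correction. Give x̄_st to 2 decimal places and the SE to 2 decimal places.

x̄_st ≈ 313.28, SE ≈ 5.37

x̄_st = Σ W_h x̄_h = (2750·177.25 + 2250·567.60 + 700·30.21)/5700 = 313.27798
V̂(x̄_st) = Σ W_h² s_h²/n_h, with W_h = N_h/N and N = 5700:
  stratum 1: (2750/5700)²·114.93²/516 = 5.95844
  stratum 2: (2250/5700)²·221.14²/334 = 22.8141
  stratum 3: (700/5700)²·9.56²/120 = 0.0114863
V̂(x̄_st) = 28.784
SE(x̄_st) = √28.784 = 5.36508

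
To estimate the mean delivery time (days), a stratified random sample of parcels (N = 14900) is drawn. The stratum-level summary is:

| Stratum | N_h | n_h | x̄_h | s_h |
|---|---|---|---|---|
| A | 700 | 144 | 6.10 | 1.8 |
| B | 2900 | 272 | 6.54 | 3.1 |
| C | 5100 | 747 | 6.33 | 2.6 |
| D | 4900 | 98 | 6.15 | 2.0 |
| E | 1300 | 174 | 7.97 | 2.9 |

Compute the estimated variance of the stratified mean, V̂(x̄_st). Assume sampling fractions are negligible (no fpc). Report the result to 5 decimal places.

V̂(x̄_st) = Σ W_h² s_h²/n_h, with W_h = N_h/N and N = 14900:
  stratum A: (700/14900)²·1.8²/144 = 4.96599e-05
  stratum B: (2900/14900)²·3.1²/272 = 0.00133838
  stratum C: (5100/14900)²·2.6²/747 = 0.00106021
  stratum D: (4900/14900)²·2.0²/98 = 0.00441422
  stratum E: (1300/14900)²·2.9²/174 = 0.000367926
V̂(x̄_st) = 0.00723039

V̂(x̄_st) ≈ 0.00723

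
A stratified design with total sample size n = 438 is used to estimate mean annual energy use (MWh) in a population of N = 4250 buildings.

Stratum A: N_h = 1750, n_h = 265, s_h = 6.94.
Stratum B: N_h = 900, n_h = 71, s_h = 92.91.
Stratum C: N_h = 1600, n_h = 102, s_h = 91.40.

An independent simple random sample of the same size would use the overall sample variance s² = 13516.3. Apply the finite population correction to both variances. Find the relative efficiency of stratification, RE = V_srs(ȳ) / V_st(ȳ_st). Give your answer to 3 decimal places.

RE ≈ 1.739

V̂(ȳ_st) = Σ W_h² (1 − n_h/N_h) s_h²/n_h, with W_h = N_h/N and N = 4250:
  stratum A: (1750/4250)²·(1 − 265/1750)·6.94²/265 = 0.0261493
  stratum B: (900/4250)²·(1 − 71/900)·92.91²/71 = 5.0221
  stratum C: (1600/4250)²·(1 − 102/1600)·91.40²/102 = 10.8679
V_st = 15.9162
V_srs = (1 − 438/4250)·13516.3/438 = 27.6788
Relative efficiency = V_srs / V_st = 27.6788/15.9162 = 1.7390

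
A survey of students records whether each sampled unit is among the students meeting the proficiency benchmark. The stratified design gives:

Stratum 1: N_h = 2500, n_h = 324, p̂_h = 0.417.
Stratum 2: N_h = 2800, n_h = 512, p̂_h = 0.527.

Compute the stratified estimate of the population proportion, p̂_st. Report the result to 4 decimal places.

N = 5300; stratum weights W_h = N_h/N.
p̂_st = Σ W_h p̂_h = (2500·0.417 + 2800·0.527)/5300 = 0.47511

p̂_st ≈ 0.4751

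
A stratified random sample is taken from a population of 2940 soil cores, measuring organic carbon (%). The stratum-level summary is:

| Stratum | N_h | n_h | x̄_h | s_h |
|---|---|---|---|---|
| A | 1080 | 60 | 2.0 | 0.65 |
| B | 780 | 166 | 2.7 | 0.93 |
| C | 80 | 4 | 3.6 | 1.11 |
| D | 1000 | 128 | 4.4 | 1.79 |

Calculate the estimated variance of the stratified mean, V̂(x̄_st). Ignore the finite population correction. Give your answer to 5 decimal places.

V̂(x̄_st) ≈ 0.00444

V̂(x̄_st) = Σ W_h² s_h²/n_h, with W_h = N_h/N and N = 2940:
  stratum A: (1080/2940)²·0.65²/60 = 0.000950229
  stratum B: (780/2940)²·0.93²/166 = 0.000366735
  stratum C: (80/2940)²·1.11²/4 = 0.000228072
  stratum D: (1000/2940)²·1.79²/128 = 0.00289602
V̂(x̄_st) = 0.00444105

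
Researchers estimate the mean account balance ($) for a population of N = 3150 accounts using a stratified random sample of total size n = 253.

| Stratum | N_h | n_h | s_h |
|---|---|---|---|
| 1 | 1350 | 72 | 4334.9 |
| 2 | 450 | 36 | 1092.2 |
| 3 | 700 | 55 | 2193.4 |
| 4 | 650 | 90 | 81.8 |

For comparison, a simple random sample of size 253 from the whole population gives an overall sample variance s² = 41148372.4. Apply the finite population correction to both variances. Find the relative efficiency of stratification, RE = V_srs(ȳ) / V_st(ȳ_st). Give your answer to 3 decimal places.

V̂(ȳ_st) = Σ W_h² (1 − n_h/N_h) s_h²/n_h, with W_h = N_h/N and N = 3150:
  stratum 1: (1350/3150)²·(1 − 72/1350)·4334.9²/72 = 45380.5
  stratum 2: (450/3150)²·(1 − 36/450)·1092.2²/36 = 622.148
  stratum 3: (700/3150)²·(1 − 55/700)·2193.4²/55 = 3980.24
  stratum 4: (650/3150)²·(1 − 90/650)·81.8²/90 = 2.72737
V_st = 49985.6
V_srs = (1 − 253/3150)·41148372.4/253 = 149579
Relative efficiency = V_srs / V_st = 149579/49985.6 = 2.9924

RE ≈ 2.992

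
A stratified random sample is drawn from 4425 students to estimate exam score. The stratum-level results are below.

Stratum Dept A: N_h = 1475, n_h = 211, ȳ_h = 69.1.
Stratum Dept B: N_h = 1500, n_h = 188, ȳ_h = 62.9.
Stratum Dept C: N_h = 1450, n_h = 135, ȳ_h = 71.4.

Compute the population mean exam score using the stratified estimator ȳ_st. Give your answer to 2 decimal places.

ȳ_st ≈ 67.75

N = Σ N_h = 4425. Stratum weights W_h = N_h/N.
ȳ_st = (1475·69.1 + 1500·62.9 + 1450·71.4) / 4425 = 67.7520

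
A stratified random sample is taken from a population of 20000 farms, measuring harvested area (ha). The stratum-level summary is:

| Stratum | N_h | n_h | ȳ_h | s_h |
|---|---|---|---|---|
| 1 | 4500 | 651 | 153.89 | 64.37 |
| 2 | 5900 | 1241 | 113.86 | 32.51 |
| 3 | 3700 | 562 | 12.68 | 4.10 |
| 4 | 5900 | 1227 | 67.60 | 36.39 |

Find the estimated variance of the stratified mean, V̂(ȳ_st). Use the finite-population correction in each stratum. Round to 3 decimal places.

V̂(ȳ_st) = Σ W_h² (1 − n_h/N_h) s_h²/n_h, with W_h = N_h/N and N = 20000:
  stratum 1: (4500/20000)²·(1 − 651/4500)·64.37²/651 = 0.275605
  stratum 2: (5900/20000)²·(1 − 1241/5900)·32.51²/1241 = 0.0585257
  stratum 3: (3700/20000)²·(1 − 562/3700)·4.10²/562 = 0.000868213
  stratum 4: (5900/20000)²·(1 − 1227/5900)·36.39²/1227 = 0.0743888
V̂(ȳ_st) = 0.409387

V̂(ȳ_st) ≈ 0.409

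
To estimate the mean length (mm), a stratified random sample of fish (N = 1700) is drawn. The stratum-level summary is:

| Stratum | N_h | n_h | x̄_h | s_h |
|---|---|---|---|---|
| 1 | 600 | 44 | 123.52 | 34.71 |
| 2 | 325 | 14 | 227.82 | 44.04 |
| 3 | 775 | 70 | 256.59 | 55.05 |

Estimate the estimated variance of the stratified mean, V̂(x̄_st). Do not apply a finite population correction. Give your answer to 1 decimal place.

V̂(x̄_st) ≈ 17.5

V̂(x̄_st) = Σ W_h² s_h²/n_h, with W_h = N_h/N and N = 1700:
  stratum 1: (600/1700)²·34.71²/44 = 3.41084
  stratum 2: (325/1700)²·44.04²/14 = 5.06332
  stratum 3: (775/1700)²·55.05²/70 = 8.99751
V̂(x̄_st) = 17.4717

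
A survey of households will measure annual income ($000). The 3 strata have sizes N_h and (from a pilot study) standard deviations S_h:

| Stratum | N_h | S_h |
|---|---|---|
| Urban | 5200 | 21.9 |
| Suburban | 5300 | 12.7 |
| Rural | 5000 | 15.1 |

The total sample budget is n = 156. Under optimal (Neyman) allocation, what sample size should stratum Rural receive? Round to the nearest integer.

Neyman allocation: n_h = n · N_h S_h / Σ N_i S_i, with n = 156.
  stratum Urban: N_h·S_h = 5200·21.9 = 113880.00
  stratum Suburban: N_h·S_h = 5300·12.7 = 67310.00
  stratum Rural: N_h·S_h = 5000·15.1 = 75500.00
Σ N_h S_h = 256690.00
n for stratum Rural = 156·75500.00/256690.00 = 45.884 → 46

46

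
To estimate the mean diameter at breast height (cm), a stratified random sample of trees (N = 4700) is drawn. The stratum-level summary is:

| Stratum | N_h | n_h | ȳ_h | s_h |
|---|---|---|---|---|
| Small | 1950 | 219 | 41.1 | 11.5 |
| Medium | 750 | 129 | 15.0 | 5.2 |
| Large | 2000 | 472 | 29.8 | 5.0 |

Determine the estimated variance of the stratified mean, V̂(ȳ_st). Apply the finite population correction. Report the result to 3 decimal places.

V̂(ȳ_st) ≈ 0.104

V̂(ȳ_st) = Σ W_h² (1 − n_h/N_h) s_h²/n_h, with W_h = N_h/N and N = 4700:
  stratum Small: (1950/4700)²·(1 − 219/1950)·11.5²/219 = 0.0922757
  stratum Medium: (750/4700)²·(1 − 129/750)·5.2²/129 = 0.00441951
  stratum Large: (2000/4700)²·(1 − 472/2000)·5.0²/472 = 0.0073275
V̂(ȳ_st) = 0.104023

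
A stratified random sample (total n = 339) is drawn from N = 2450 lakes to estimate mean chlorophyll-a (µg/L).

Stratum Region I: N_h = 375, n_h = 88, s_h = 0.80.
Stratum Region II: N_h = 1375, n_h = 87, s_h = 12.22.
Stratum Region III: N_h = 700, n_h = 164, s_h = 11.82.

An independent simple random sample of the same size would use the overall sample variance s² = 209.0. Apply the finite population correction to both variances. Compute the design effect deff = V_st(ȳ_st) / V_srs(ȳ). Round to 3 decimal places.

V̂(ȳ_st) = Σ W_h² (1 − n_h/N_h) s_h²/n_h, with W_h = N_h/N and N = 2450:
  stratum Region I: (375/2450)²·(1 − 88/375)·0.80²/88 = 0.0001304
  stratum Region II: (1375/2450)²·(1 − 87/1375)·12.22²/87 = 0.506418
  stratum Region III: (700/2450)²·(1 − 164/700)·11.82²/164 = 0.0532503
V_st = 0.559799
V_srs = (1 − 339/2450)·209.0/339 = 0.531213
deff = V_st / V_srs = 0.559799/0.531213 = 1.0538

deff ≈ 1.054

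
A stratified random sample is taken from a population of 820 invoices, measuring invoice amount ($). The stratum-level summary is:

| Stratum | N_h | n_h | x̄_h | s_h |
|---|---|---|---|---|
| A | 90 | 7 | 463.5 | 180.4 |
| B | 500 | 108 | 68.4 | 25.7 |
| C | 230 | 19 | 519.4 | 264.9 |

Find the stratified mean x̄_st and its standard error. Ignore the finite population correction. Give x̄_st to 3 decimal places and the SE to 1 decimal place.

x̄_st = Σ W_h x̄_h = (90·463.5 + 500·68.4 + 230·519.4)/820 = 238.26463
V̂(x̄_st) = Σ W_h² s_h²/n_h, with W_h = N_h/N and N = 820:
  stratum A: (90/820)²·180.4²/7 = 56.0057
  stratum B: (500/820)²·25.7²/108 = 2.27381
  stratum C: (230/820)²·264.9²/19 = 290.562
V̂(x̄_st) = 348.841
SE(x̄_st) = √348.841 = 18.6773

x̄_st ≈ 238.265, SE ≈ 18.7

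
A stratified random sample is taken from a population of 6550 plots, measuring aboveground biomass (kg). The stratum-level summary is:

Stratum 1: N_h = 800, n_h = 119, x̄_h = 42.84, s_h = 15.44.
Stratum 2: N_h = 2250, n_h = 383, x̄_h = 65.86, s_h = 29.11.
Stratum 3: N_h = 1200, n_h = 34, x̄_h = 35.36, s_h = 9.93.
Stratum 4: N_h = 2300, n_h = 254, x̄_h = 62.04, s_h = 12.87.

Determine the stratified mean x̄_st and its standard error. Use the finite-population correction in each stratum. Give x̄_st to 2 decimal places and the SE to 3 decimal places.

x̄_st = Σ W_h x̄_h = (800·42.84 + 2250·65.86 + 1200·35.36 + 2300·62.04)/6550 = 56.11924
V̂(x̄_st) = Σ W_h² (1 − n_h/N_h) s_h²/n_h, with W_h = N_h/N and N = 6550:
  stratum 1: (800/6550)²·(1 − 119/800)·15.44²/119 = 0.0254391
  stratum 2: (2250/6550)²·(1 − 383/2250)·29.11²/383 = 0.216636
  stratum 3: (1200/6550)²·(1 − 34/1200)·9.93²/34 = 0.0945838
  stratum 4: (2300/6550)²·(1 − 254/2300)·12.87²/254 = 0.0715277
V̂(x̄_st) = 0.408186
SE(x̄_st) = √0.408186 = 0.638895

x̄_st ≈ 56.12, SE ≈ 0.639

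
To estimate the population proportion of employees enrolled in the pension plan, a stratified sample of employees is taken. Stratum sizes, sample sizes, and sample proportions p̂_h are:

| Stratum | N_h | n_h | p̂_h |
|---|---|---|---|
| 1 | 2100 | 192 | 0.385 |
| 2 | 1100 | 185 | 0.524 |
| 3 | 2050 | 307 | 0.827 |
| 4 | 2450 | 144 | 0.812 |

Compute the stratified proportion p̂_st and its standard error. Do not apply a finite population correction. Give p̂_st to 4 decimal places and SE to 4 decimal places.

N = 7700; stratum weights W_h = N_h/N.
p̂_st = Σ W_h p̂_h = (2100·0.385 + 1100·0.524 + 2050·0.827 + 2450·0.812)/7700 = 0.65840
V̂(p̂_st) = Σ W_h² p̂_h(1−p̂_h)/(n_h−1):
  stratum 1: (2100/7700)²·0.385·0.615/191 = 9.22061e-05
  stratum 2: (1100/7700)²·0.524·0.476/184 = 2.76646e-05
  stratum 3: (2050/7700)²·0.827·0.173/306 = 3.31403e-05
  stratum 4: (2450/7700)²·0.812·0.188/143 = 0.000108076
V̂(p̂_st) = 0.000261087; SE = √V̂ = 0.0161582

p̂_st ≈ 0.6584, SE ≈ 0.0162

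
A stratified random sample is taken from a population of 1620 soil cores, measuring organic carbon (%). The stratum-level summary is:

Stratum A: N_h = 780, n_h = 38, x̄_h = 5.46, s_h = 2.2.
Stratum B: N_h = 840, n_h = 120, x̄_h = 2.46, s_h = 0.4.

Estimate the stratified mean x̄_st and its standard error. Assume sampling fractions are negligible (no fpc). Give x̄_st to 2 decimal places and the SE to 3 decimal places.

x̄_st ≈ 3.90, SE ≈ 0.173

x̄_st = Σ W_h x̄_h = (780·5.46 + 840·2.46)/1620 = 3.90444
V̂(x̄_st) = Σ W_h² s_h²/n_h, with W_h = N_h/N and N = 1620:
  stratum A: (780/1620)²·2.2²/38 = 0.0295271
  stratum B: (840/1620)²·0.4²/120 = 0.000358482
V̂(x̄_st) = 0.0298856
SE(x̄_st) = √0.0298856 = 0.172874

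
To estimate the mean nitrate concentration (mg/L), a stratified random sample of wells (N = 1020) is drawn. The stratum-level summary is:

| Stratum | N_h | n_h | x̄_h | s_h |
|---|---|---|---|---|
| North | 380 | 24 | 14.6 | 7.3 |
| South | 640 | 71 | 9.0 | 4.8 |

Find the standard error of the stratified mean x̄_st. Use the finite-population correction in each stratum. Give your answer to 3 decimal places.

V̂(x̄_st) = Σ W_h² (1 − n_h/N_h) s_h²/n_h, with W_h = N_h/N and N = 1020:
  stratum North: (380/1020)²·(1 − 24/380)·7.3²/24 = 0.288714
  stratum South: (640/1020)²·(1 − 71/640)·4.8²/71 = 0.113584
V̂(x̄_st) = 0.402298
SE(x̄_st) = √0.402298 = 0.634269

SE(x̄_st) ≈ 0.634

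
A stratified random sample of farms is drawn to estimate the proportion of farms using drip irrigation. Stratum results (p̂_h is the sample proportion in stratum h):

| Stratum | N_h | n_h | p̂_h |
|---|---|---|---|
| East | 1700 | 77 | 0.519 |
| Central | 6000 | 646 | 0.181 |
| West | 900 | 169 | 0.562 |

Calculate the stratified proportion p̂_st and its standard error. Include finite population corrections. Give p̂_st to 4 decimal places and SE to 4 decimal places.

p̂_st ≈ 0.2877, SE ≈ 0.0153

N = 8600; stratum weights W_h = N_h/N.
p̂_st = Σ W_h p̂_h = (1700·0.519 + 6000·0.181 + 900·0.562)/8600 = 0.28769
V̂(p̂_st) = Σ W_h² (1 − n_h/N_h) p̂_h(1−p̂_h)/(n_h−1):
  stratum East: (1700/8600)²·(1 − 77/1700)·0.519·0.481/76 = 0.000122538
  stratum Central: (6000/8600)²·(1 − 646/6000)·0.181·0.819/645 = 9.98241e-05
  stratum West: (900/8600)²·(1 − 169/900)·0.562·0.438/168 = 1.30336e-05
V̂(p̂_st) = 0.000235395; SE = √V̂ = 0.0153426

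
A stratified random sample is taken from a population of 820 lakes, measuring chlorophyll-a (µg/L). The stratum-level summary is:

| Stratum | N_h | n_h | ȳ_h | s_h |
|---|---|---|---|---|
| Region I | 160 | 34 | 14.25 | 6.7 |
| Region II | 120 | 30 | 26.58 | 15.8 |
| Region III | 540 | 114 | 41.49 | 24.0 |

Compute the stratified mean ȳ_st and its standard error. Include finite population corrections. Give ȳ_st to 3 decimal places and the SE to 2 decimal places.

ȳ_st ≈ 33.993, SE ≈ 1.38

ȳ_st = Σ W_h ȳ_h = (160·14.25 + 120·26.58 + 540·41.49)/820 = 33.99293
V̂(ȳ_st) = Σ W_h² (1 − n_h/N_h) s_h²/n_h, with W_h = N_h/N and N = 820:
  stratum Region I: (160/820)²·(1 − 34/160)·6.7²/34 = 0.0395853
  stratum Region II: (120/820)²·(1 − 30/120)·15.8²/30 = 0.133656
  stratum Region III: (540/820)²·(1 − 114/540)·24.0²/114 = 1.7286
V̂(ȳ_st) = 1.90184
SE(ȳ_st) = √1.90184 = 1.37907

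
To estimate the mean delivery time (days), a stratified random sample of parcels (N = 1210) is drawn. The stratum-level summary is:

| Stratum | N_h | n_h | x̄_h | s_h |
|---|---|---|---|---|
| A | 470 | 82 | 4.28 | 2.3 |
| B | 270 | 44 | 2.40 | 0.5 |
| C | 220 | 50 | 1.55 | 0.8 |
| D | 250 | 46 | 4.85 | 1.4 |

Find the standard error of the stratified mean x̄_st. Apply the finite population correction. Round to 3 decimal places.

V̂(x̄_st) = Σ W_h² (1 − n_h/N_h) s_h²/n_h, with W_h = N_h/N and N = 1210:
  stratum A: (470/1210)²·(1 − 82/470)·2.3²/82 = 0.00803527
  stratum B: (270/1210)²·(1 − 44/270)·0.5²/44 = 0.000236804
  stratum C: (220/1210)²·(1 − 50/220)·0.8²/50 = 0.000326972
  stratum D: (250/1210)²·(1 − 46/250)·1.4²/46 = 0.00148422
V̂(x̄_st) = 0.0100833
SE(x̄_st) = √0.0100833 = 0.100415

SE(x̄_st) ≈ 0.100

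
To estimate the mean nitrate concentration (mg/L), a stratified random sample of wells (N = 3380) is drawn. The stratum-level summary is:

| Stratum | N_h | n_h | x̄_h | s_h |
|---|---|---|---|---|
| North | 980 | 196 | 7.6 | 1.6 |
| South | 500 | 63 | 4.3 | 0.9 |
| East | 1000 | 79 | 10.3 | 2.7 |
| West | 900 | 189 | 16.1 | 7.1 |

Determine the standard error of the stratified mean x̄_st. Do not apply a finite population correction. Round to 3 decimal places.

SE(x̄_st) ≈ 0.168

V̂(x̄_st) = Σ W_h² s_h²/n_h, with W_h = N_h/N and N = 3380:
  stratum North: (980/3380)²·1.6²/196 = 0.001098
  stratum South: (500/3380)²·0.9²/63 = 0.000281353
  stratum East: (1000/3380)²·2.7²/79 = 0.00807732
  stratum West: (900/3380)²·7.1²/189 = 0.0189107
V̂(x̄_st) = 0.0283673
SE(x̄_st) = √0.0283673 = 0.168426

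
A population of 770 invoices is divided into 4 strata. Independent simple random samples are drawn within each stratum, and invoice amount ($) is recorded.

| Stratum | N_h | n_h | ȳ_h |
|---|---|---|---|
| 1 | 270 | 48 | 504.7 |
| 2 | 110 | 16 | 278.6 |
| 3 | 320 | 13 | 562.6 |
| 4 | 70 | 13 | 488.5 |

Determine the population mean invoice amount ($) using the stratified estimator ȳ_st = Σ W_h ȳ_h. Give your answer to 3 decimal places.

N = Σ N_h = 770. Stratum weights W_h = N_h/N.
ȳ_st = (270·504.7 + 110·278.6 + 320·562.6 + 70·488.5) / 770 = 494.98961

ȳ_st ≈ 494.990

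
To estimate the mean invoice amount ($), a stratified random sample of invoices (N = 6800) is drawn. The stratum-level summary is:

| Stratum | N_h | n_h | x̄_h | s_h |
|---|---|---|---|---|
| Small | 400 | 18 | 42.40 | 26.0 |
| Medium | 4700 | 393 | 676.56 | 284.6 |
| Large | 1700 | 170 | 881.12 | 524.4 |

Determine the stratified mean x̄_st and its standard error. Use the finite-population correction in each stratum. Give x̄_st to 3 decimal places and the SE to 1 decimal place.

x̄_st = Σ W_h x̄_h = (400·42.40 + 4700·676.56 + 1700·881.12)/6800 = 690.39647
V̂(x̄_st) = Σ W_h² (1 − n_h/N_h) s_h²/n_h, with W_h = N_h/N and N = 6800:
  stratum Small: (400/6800)²·(1 − 18/400)·26.0²/18 = 0.124102
  stratum Medium: (4700/6800)²·(1 − 393/4700)·284.6²/393 = 90.2261
  stratum Large: (1700/6800)²·(1 − 170/1700)·524.4²/170 = 90.9911
V̂(x̄_st) = 181.341
SE(x̄_st) = √181.341 = 13.4663

x̄_st ≈ 690.396, SE ≈ 13.5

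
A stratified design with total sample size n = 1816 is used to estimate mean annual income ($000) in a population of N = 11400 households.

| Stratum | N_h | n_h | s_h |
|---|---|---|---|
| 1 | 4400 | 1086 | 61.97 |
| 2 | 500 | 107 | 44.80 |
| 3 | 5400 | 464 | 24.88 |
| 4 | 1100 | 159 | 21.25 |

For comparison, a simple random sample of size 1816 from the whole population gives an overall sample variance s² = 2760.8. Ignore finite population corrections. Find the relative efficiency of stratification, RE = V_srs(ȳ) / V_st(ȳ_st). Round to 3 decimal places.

V̂(ȳ_st) = Σ W_h² s_h²/n_h, with W_h = N_h/N and N = 11400:
  stratum 1: (4400/11400)²·61.97²/1086 = 0.526779
  stratum 2: (500/11400)²·44.80²/107 = 0.036083
  stratum 3: (5400/11400)²·24.88²/464 = 0.299337
  stratum 4: (1100/11400)²·21.25²/159 = 0.0264421
V_st = 0.888642
V_srs = s²/n = 2760.8/1816 = 1.52026
Relative efficiency = V_srs / V_st = 1.52026/0.888642 = 1.7108

RE ≈ 1.711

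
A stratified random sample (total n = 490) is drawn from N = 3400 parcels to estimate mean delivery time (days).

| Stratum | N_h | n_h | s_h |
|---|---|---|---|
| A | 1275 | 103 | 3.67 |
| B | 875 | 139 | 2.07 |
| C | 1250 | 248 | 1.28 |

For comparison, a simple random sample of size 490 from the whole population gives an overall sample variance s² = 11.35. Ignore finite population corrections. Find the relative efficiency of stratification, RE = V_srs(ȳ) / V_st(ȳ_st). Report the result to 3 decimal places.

RE ≈ 1.086

V̂(ȳ_st) = Σ W_h² s_h²/n_h, with W_h = N_h/N and N = 3400:
  stratum A: (1275/3400)²·3.67²/103 = 0.018389
  stratum B: (875/3400)²·2.07²/139 = 0.00204166
  stratum C: (1250/3400)²·1.28²/248 = 0.000892957
V_st = 0.0213236
V_srs = s²/n = 11.35/490 = 0.0231633
Relative efficiency = V_srs / V_st = 0.0231633/0.0213236 = 1.0863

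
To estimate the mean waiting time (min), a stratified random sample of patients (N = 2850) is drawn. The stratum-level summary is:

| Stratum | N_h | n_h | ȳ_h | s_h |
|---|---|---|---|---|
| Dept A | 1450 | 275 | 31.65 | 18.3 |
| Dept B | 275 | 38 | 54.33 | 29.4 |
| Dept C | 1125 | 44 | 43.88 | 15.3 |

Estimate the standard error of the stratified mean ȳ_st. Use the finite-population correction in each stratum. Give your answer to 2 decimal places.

SE(ȳ_st) ≈ 1.11

V̂(ȳ_st) = Σ W_h² (1 − n_h/N_h) s_h²/n_h, with W_h = N_h/N and N = 2850:
  stratum Dept A: (1450/2850)²·(1 − 275/1450)·18.3²/275 = 0.255438
  stratum Dept B: (275/2850)²·(1 − 38/275)·29.4²/38 = 0.182517
  stratum Dept C: (1125/2850)²·(1 − 44/1125)·15.3²/44 = 0.79656
V̂(ȳ_st) = 1.23452
SE(ȳ_st) = √1.23452 = 1.11109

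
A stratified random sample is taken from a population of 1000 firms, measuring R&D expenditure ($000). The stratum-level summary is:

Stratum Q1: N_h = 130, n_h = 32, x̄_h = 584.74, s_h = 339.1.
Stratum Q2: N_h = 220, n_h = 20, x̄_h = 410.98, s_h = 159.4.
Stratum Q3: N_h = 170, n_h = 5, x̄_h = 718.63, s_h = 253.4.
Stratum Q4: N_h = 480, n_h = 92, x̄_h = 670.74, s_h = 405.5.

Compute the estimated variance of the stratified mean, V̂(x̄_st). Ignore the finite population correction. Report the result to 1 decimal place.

V̂(x̄_st) ≈ 905.2

V̂(x̄_st) = Σ W_h² s_h²/n_h, with W_h = N_h/N and N = 1000:
  stratum Q1: (130/1000)²·339.1²/32 = 60.7285
  stratum Q2: (220/1000)²·159.4²/20 = 61.4882
  stratum Q3: (170/1000)²·253.4²/5 = 371.143
  stratum Q4: (480/1000)²·405.5²/92 = 411.791
V̂(x̄_st) = 905.15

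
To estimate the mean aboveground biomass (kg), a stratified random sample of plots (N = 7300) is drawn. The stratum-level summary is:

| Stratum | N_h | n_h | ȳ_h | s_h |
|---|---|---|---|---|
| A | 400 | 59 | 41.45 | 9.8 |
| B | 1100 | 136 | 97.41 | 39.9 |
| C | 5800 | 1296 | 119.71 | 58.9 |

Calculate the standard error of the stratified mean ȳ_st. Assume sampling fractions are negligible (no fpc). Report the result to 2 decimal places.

V̂(ȳ_st) = Σ W_h² s_h²/n_h, with W_h = N_h/N and N = 7300:
  stratum A: (400/7300)²·9.8²/59 = 0.00488736
  stratum B: (1100/7300)²·39.9²/136 = 0.265795
  stratum C: (5800/7300)²·58.9²/1296 = 1.6898
V̂(ȳ_st) = 1.96048
SE(ȳ_st) = √1.96048 = 1.40017

SE(ȳ_st) ≈ 1.40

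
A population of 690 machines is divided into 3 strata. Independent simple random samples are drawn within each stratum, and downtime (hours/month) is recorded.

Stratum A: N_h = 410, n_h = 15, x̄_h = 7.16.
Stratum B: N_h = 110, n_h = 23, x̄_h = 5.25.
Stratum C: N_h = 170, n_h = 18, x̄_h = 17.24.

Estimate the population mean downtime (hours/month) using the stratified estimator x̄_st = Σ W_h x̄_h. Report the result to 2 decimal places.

x̄_st ≈ 9.34

N = Σ N_h = 690. Stratum weights W_h = N_h/N.
x̄_st = (410·7.16 + 110·5.25 + 170·17.24) / 690 = 9.3390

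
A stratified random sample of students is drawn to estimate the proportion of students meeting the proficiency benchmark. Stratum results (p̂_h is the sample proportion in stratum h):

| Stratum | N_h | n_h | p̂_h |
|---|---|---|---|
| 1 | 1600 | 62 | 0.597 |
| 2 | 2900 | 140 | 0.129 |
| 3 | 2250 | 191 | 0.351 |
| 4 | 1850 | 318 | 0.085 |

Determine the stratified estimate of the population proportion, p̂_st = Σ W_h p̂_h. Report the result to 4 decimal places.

p̂_st ≈ 0.2647

N = 8600; stratum weights W_h = N_h/N.
p̂_st = Σ W_h p̂_h = (1600·0.597 + 2900·0.129 + 2250·0.351 + 1850·0.085)/8600 = 0.26469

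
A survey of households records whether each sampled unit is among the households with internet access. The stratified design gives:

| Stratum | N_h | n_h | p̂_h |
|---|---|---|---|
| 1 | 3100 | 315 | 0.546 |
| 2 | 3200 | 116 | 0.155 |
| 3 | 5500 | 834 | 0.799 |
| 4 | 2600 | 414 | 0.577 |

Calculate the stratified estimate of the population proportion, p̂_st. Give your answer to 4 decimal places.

N = 14400; stratum weights W_h = N_h/N.
p̂_st = Σ W_h p̂_h = (3100·0.546 + 3200·0.155 + 5500·0.799 + 2600·0.577)/14400 = 0.56134

p̂_st ≈ 0.5613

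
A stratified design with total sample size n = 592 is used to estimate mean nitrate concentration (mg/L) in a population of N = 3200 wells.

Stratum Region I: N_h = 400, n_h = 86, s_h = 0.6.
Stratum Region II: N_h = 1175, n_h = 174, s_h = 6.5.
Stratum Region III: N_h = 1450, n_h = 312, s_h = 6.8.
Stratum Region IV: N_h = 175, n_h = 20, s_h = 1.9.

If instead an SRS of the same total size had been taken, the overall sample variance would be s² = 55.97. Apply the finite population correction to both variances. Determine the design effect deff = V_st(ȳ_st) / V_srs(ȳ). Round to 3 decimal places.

deff ≈ 0.679

V̂(ȳ_st) = Σ W_h² (1 − n_h/N_h) s_h²/n_h, with W_h = N_h/N and N = 3200:
  stratum Region I: (400/3200)²·(1 − 86/400)·0.6²/86 = 5.13445e-05
  stratum Region II: (1175/3200)²·(1 − 174/1175)·6.5²/174 = 0.0278901
  stratum Region III: (1450/3200)²·(1 − 312/1450)·6.8²/312 = 0.0238822
  stratum Region IV: (175/3200)²·(1 − 20/175)·1.9²/20 = 0.000478131
V_st = 0.0523017
V_srs = (1 − 592/3200)·55.97/592 = 0.0770533
deff = V_st / V_srs = 0.0523017/0.0770533 = 0.6788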